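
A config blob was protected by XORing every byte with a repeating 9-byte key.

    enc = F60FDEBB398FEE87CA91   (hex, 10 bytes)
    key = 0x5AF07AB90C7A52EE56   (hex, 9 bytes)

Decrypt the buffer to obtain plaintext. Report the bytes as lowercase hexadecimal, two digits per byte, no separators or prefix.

acffa40235f5bc699ccb

The 9-byte key repeats, so the effective keystream is 5a f0 7a b9 0c 7a 52 ee 56 5a.
byte 0: 246 ⊕  90 = 172
byte 1:  15 ⊕ 240 = 255
byte 2: 222 ⊕ 122 = 164
byte 3: 187 ⊕ 185 =   2
byte 4:  57 ⊕  12 =  53
byte 5: 143 ⊕ 122 = 245
byte 6: 238 ⊕  82 = 188
byte 7: 135 ⊕ 238 = 105
byte 8: 202 ⊕  86 = 156
byte 9: 145 ⊕  90 = 203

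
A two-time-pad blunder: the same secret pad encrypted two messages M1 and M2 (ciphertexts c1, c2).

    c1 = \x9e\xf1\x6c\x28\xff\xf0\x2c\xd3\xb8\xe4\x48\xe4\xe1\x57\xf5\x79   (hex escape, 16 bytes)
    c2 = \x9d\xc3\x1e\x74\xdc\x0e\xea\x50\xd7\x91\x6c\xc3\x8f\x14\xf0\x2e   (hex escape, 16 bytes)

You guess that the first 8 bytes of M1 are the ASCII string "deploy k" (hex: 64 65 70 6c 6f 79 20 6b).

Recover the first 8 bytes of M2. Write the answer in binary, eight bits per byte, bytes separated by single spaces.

First, c1 ⊕ c2 = (M1 ⊕ K) ⊕ (M2 ⊕ K) = M1 ⊕ M2, so the key drops out. Then M2 = (M1 ⊕ M2) ⊕ M1 over the first 8 bytes.
byte 0: (9e ⊕ 9d) ⊕ 64 = 03 ⊕ 64 = 67
byte 1: (f1 ⊕ c3) ⊕ 65 = 32 ⊕ 65 = 57
byte 2: (6c ⊕ 1e) ⊕ 70 = 72 ⊕ 70 = 02
byte 3: (28 ⊕ 74) ⊕ 6c = 5c ⊕ 6c = 30
byte 4: (ff ⊕ dc) ⊕ 6f = 23 ⊕ 6f = 4c
byte 5: (f0 ⊕ 0e) ⊕ 79 = fe ⊕ 79 = 87
byte 6: (2c ⊕ ea) ⊕ 20 = c6 ⊕ 20 = e6
byte 7: (d3 ⊕ 50) ⊕ 6b = 83 ⊕ 6b = e8

01100111 01010111 00000010 00110000 01001100 10000111 11100110 11101000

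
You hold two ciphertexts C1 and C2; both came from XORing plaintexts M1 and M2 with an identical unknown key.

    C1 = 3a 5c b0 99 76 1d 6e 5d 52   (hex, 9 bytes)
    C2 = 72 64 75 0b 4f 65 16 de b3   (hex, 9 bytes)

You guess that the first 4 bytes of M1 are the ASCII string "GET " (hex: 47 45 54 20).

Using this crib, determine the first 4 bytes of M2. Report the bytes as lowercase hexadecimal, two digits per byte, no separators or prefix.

0f7d91b2

First, C1 ⊕ C2 = (M1 ⊕ K) ⊕ (M2 ⊕ K) = M1 ⊕ M2, so the key drops out. Then M2 = (M1 ⊕ M2) ⊕ M1 over the first 4 bytes.
byte 0: (3a ⊕ 72) ⊕ 47 = 48 ⊕ 47 = 0f
byte 1: (5c ⊕ 64) ⊕ 45 = 38 ⊕ 45 = 7d
byte 2: (b0 ⊕ 75) ⊕ 54 = c5 ⊕ 54 = 91
byte 3: (99 ⊕ 0b) ⊕ 20 = 92 ⊕ 20 = b2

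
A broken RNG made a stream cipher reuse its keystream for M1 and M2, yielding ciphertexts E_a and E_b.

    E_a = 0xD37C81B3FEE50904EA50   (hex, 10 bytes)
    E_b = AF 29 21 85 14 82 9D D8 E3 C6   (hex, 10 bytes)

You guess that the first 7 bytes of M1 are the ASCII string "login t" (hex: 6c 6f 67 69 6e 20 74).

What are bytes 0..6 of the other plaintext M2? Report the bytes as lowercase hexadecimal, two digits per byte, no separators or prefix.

First, E_a ⊕ E_b = (M1 ⊕ K) ⊕ (M2 ⊕ K) = M1 ⊕ M2, so the key drops out. Then M2 = (M1 ⊕ M2) ⊕ M1 over the first 7 bytes.
byte 0: (d3 xor af) xor 6c = 7c xor 6c = 10
byte 1: (7c xor 29) xor 6f = 55 xor 6f = 3a
byte 2: (81 xor 21) xor 67 = a0 xor 67 = c7
byte 3: (b3 xor 85) xor 69 = 36 xor 69 = 5f
byte 4: (fe xor 14) xor 6e = ea xor 6e = 84
byte 5: (e5 xor 82) xor 20 = 67 xor 20 = 47
byte 6: (09 xor 9d) xor 74 = 94 xor 74 = e0

103ac75f8447e0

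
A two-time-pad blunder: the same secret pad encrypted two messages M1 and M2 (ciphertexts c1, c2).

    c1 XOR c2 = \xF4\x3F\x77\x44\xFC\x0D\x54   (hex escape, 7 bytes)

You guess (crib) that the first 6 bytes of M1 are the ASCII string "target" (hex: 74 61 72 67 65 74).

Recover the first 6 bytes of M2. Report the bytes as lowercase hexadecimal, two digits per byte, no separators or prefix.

Since c1 ⊕ c2 = M1 ⊕ M2, XORing with the guessed M1 bytes yields the corresponding M2 bytes: M2 = (c1 ⊕ c2) ⊕ M1.
byte 0: f4 ⊕ 74 = 80
byte 1: 3f ⊕ 61 = 5e
byte 2: 77 ⊕ 72 = 05
byte 3: 44 ⊕ 67 = 23
byte 4: fc ⊕ 65 = 99
byte 5: 0d ⊕ 74 = 79

805e05239979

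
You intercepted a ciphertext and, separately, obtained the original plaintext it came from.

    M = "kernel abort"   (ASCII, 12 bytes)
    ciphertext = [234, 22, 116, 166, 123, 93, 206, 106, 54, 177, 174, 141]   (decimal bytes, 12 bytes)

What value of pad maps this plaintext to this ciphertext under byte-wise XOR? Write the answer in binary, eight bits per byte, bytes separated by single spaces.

Since ciphertext = M ⊕ pad, XORing both sides with M gives pad = M ⊕ ciphertext.
6b ⊕ ea = 81
65 ⊕ 16 = 73
72 ⊕ 74 = 06
6e ⊕ a6 = c8
65 ⊕ 7b = 1e
6c ⊕ 5d = 31
20 ⊕ ce = ee
61 ⊕ 6a = 0b
62 ⊕ 36 = 54
6f ⊕ b1 = de
72 ⊕ ae = dc
74 ⊕ 8d = f9

10000001 01110011 00000110 11001000 00011110 00110001 11101110 00001011 01010100 11011110 11011100 11111001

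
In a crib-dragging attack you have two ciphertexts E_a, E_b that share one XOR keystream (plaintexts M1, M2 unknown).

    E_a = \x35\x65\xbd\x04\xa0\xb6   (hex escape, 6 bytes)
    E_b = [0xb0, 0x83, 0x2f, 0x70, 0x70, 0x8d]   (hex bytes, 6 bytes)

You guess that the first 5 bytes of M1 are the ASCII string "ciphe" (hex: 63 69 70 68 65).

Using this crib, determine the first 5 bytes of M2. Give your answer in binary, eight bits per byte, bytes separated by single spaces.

First, E_a ⊕ E_b = (M1 ⊕ K) ⊕ (M2 ⊕ K) = M1 ⊕ M2, so the key drops out. Then M2 = (M1 ⊕ M2) ⊕ M1 over the first 5 bytes.
byte 0: (35 ⊕ b0) ⊕ 63 = 85 ⊕ 63 = e6
byte 1: (65 ⊕ 83) ⊕ 69 = e6 ⊕ 69 = 8f
byte 2: (bd ⊕ 2f) ⊕ 70 = 92 ⊕ 70 = e2
byte 3: (04 ⊕ 70) ⊕ 68 = 74 ⊕ 68 = 1c
byte 4: (a0 ⊕ 70) ⊕ 65 = d0 ⊕ 65 = b5

11100110 10001111 11100010 00011100 10110101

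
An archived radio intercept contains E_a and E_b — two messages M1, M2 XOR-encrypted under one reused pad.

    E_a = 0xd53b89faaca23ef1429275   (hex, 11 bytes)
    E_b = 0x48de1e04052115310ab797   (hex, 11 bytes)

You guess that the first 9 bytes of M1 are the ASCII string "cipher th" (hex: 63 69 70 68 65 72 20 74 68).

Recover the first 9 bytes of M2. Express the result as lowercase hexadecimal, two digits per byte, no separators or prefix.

First, E_a ⊕ E_b = (M1 ⊕ K) ⊕ (M2 ⊕ K) = M1 ⊕ M2, so the key drops out. Then M2 = (M1 ⊕ M2) ⊕ M1 over the first 9 bytes.
byte 0: (d5 xor 48) xor 63 = 9d xor 63 = fe
byte 1: (3b xor de) xor 69 = e5 xor 69 = 8c
byte 2: (89 xor 1e) xor 70 = 97 xor 70 = e7
byte 3: (fa xor 04) xor 68 = fe xor 68 = 96
byte 4: (ac xor 05) xor 65 = a9 xor 65 = cc
byte 5: (a2 xor 21) xor 72 = 83 xor 72 = f1
byte 6: (3e xor 15) xor 20 = 2b xor 20 = 0b
byte 7: (f1 xor 31) xor 74 = c0 xor 74 = b4
byte 8: (42 xor 0a) xor 68 = 48 xor 68 = 20

fe8ce796ccf10bb420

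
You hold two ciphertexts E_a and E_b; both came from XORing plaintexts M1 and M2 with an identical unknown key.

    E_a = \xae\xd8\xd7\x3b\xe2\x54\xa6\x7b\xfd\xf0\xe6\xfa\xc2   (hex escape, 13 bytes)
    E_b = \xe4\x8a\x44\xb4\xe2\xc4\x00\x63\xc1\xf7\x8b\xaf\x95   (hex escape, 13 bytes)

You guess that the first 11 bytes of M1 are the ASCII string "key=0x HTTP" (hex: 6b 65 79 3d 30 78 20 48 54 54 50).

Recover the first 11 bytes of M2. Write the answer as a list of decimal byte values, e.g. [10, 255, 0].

First, E_a ⊕ E_b = (M1 ⊕ K) ⊕ (M2 ⊕ K) = M1 ⊕ M2, so the key drops out. Then M2 = (M1 ⊕ M2) ⊕ M1 over the first 11 bytes.
byte 0: (ae XOR e4) XOR 6b = 4a XOR 6b = 21
byte 1: (d8 XOR 8a) XOR 65 = 52 XOR 65 = 37
byte 2: (d7 XOR 44) XOR 79 = 93 XOR 79 = ea
byte 3: (3b XOR b4) XOR 3d = 8f XOR 3d = b2
byte 4: (e2 XOR e2) XOR 30 = 00 XOR 30 = 30
byte 5: (54 XOR c4) XOR 78 = 90 XOR 78 = e8
byte 6: (a6 XOR 00) XOR 20 = a6 XOR 20 = 86
byte 7: (7b XOR 63) XOR 48 = 18 XOR 48 = 50
byte 8: (fd XOR c1) XOR 54 = 3c XOR 54 = 68
byte 9: (f0 XOR f7) XOR 54 = 07 XOR 54 = 53
byte 10: (e6 XOR 8b) XOR 50 = 6d XOR 50 = 3d

[33, 55, 234, 178, 48, 232, 134, 80, 104, 83, 61]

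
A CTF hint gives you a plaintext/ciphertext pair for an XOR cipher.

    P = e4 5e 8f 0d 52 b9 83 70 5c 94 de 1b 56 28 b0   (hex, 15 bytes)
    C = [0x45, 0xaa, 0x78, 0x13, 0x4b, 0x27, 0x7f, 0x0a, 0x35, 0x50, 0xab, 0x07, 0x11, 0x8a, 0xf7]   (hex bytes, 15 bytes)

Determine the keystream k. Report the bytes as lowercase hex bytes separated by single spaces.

a1 f4 f7 1e 19 9e fc 7a 69 c4 75 1c 47 a2 47

Since C = P ⊕ k, XORing both sides with P gives k = P ⊕ C.
228 XOR  69 = 161
 94 XOR 170 = 244
143 XOR 120 = 247
 13 XOR  19 =  30
 82 XOR  75 =  25
185 XOR  39 = 158
131 XOR 127 = 252
112 XOR  10 = 122
 92 XOR  53 = 105
148 XOR  80 = 196
222 XOR 171 = 117
 27 XOR   7 =  28
 86 XOR  17 =  71
 40 XOR 138 = 162
176 XOR 247 =  71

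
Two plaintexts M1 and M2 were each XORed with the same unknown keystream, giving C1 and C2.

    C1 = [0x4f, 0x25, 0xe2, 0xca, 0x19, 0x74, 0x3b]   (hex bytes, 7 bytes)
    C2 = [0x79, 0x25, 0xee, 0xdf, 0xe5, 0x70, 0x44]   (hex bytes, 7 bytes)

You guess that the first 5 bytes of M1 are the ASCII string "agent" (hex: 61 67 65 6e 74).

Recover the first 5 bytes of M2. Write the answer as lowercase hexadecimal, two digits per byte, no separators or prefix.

5767697b88

First, C1 ⊕ C2 = (M1 ⊕ K) ⊕ (M2 ⊕ K) = M1 ⊕ M2, so the key drops out. Then M2 = (M1 ⊕ M2) ⊕ M1 over the first 5 bytes.
byte 0: (4f xor 79) xor 61 = 36 xor 61 = 57
byte 1: (25 xor 25) xor 67 = 00 xor 67 = 67
byte 2: (e2 xor ee) xor 65 = 0c xor 65 = 69
byte 3: (ca xor df) xor 6e = 15 xor 6e = 7b
byte 4: (19 xor e5) xor 74 = fc xor 74 = 88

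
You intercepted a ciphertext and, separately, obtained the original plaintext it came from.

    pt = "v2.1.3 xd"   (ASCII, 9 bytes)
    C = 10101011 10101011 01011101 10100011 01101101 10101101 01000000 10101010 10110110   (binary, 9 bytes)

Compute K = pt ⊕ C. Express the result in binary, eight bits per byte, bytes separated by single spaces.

11011101 10011001 01110011 10010010 01000011 10011110 01100000 11010010 11010010

Since C = pt ⊕ K, XORing both sides with pt gives K = pt ⊕ C.
byte 0: 76 ^ ab = dd
byte 1: 32 ^ ab = 99
byte 2: 2e ^ 5d = 73
byte 3: 31 ^ a3 = 92
byte 4: 2e ^ 6d = 43
byte 5: 33 ^ ad = 9e
byte 6: 20 ^ 40 = 60
byte 7: 78 ^ aa = d2
byte 8: 64 ^ b6 = d2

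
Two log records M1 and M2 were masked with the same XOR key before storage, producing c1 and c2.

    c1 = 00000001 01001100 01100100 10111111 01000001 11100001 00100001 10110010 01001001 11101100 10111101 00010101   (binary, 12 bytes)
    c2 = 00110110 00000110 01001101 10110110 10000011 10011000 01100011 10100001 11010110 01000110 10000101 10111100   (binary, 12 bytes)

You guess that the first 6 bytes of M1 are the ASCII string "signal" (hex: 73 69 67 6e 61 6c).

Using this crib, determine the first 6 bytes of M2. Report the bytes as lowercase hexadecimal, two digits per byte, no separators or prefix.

First, c1 ⊕ c2 = (M1 ⊕ K) ⊕ (M2 ⊕ K) = M1 ⊕ M2, so the key drops out. Then M2 = (M1 ⊕ M2) ⊕ M1 over the first 6 bytes.
byte 0: (01 XOR 36) XOR 73 = 37 XOR 73 = 44
byte 1: (4c XOR 06) XOR 69 = 4a XOR 69 = 23
byte 2: (64 XOR 4d) XOR 67 = 29 XOR 67 = 4e
byte 3: (bf XOR b6) XOR 6e = 09 XOR 6e = 67
byte 4: (41 XOR 83) XOR 61 = c2 XOR 61 = a3
byte 5: (e1 XOR 98) XOR 6c = 79 XOR 6c = 15

44234e67a315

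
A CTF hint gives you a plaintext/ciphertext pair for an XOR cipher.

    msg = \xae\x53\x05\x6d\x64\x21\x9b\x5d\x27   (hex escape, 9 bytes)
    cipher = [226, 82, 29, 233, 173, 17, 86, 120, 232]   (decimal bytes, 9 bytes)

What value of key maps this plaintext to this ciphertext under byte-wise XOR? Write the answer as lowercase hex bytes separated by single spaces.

4c 01 18 84 c9 30 cd 25 cf

Since cipher = msg ⊕ key, XORing both sides with msg gives key = msg ⊕ cipher.
ae ^ e2 = 4c
53 ^ 52 = 01
05 ^ 1d = 18
6d ^ e9 = 84
64 ^ ad = c9
21 ^ 11 = 30
9b ^ 56 = cd
5d ^ 78 = 25
27 ^ e8 = cf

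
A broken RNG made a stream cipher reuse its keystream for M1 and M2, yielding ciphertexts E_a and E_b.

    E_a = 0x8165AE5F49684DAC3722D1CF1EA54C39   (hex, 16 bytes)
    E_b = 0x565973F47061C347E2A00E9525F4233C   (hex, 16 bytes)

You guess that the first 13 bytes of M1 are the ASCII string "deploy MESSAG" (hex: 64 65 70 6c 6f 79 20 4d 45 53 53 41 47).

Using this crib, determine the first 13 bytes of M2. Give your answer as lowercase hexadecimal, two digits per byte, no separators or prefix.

First, E_a ⊕ E_b = (M1 ⊕ K) ⊕ (M2 ⊕ K) = M1 ⊕ M2, so the key drops out. Then M2 = (M1 ⊕ M2) ⊕ M1 over the first 13 bytes.
byte 0: (81 xor 56) xor 64 = d7 xor 64 = b3
byte 1: (65 xor 59) xor 65 = 3c xor 65 = 59
byte 2: (ae xor 73) xor 70 = dd xor 70 = ad
byte 3: (5f xor f4) xor 6c = ab xor 6c = c7
byte 4: (49 xor 70) xor 6f = 39 xor 6f = 56
byte 5: (68 xor 61) xor 79 = 09 xor 79 = 70
byte 6: (4d xor c3) xor 20 = 8e xor 20 = ae
byte 7: (ac xor 47) xor 4d = eb xor 4d = a6
byte 8: (37 xor e2) xor 45 = d5 xor 45 = 90
byte 9: (22 xor a0) xor 53 = 82 xor 53 = d1
byte 10: (d1 xor 0e) xor 53 = df xor 53 = 8c
byte 11: (cf xor 95) xor 41 = 5a xor 41 = 1b
byte 12: (1e xor 25) xor 47 = 3b xor 47 = 7c

b359adc75670aea690d18c1b7c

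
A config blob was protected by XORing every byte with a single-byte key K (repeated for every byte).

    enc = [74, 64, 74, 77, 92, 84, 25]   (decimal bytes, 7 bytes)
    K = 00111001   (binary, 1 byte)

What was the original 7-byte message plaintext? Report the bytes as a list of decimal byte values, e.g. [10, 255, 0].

The 1-byte key repeats, so the effective keystream is 39 39 39 39 39 39 39.
byte 0:  74 ^  57 = 115
byte 1:  64 ^  57 = 121
byte 2:  74 ^  57 = 115
byte 3:  77 ^  57 = 116
byte 4:  92 ^  57 = 101
byte 5:  84 ^  57 = 109
byte 6:  25 ^  57 =  32

[115, 121, 115, 116, 101, 109, 32]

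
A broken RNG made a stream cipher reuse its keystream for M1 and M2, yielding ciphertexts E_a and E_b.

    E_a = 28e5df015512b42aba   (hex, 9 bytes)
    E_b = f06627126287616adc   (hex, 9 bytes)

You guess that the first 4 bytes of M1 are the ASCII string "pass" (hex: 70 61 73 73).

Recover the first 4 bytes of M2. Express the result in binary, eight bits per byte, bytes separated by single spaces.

10101000 11100010 10001011 01100000

First, E_a ⊕ E_b = (M1 ⊕ K) ⊕ (M2 ⊕ K) = M1 ⊕ M2, so the key drops out. Then M2 = (M1 ⊕ M2) ⊕ M1 over the first 4 bytes.
byte 0: (28 XOR f0) XOR 70 = d8 XOR 70 = a8
byte 1: (e5 XOR 66) XOR 61 = 83 XOR 61 = e2
byte 2: (df XOR 27) XOR 73 = f8 XOR 73 = 8b
byte 3: (01 XOR 12) XOR 73 = 13 XOR 73 = 60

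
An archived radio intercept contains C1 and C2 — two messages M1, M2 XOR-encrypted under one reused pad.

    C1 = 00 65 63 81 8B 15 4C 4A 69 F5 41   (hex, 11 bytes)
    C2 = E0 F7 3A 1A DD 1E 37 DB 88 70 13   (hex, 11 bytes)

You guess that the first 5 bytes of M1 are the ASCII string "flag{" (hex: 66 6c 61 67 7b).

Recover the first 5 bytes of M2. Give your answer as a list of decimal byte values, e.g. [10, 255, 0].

First, C1 ⊕ C2 = (M1 ⊕ K) ⊕ (M2 ⊕ K) = M1 ⊕ M2, so the key drops out. Then M2 = (M1 ⊕ M2) ⊕ M1 over the first 5 bytes.
byte 0: (00 xor e0) xor 66 = e0 xor 66 = 86
byte 1: (65 xor f7) xor 6c = 92 xor 6c = fe
byte 2: (63 xor 3a) xor 61 = 59 xor 61 = 38
byte 3: (81 xor 1a) xor 67 = 9b xor 67 = fc
byte 4: (8b xor dd) xor 7b = 56 xor 7b = 2d

[134, 254, 56, 252, 45]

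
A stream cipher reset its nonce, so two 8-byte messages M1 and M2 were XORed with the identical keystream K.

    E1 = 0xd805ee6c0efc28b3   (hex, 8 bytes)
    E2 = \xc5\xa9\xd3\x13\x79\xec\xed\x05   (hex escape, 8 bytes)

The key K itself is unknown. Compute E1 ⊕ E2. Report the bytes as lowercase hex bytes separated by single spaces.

1d ac 3d 7f 77 10 c5 b6

E1 ⊕ E2 = (M1 ⊕ K) ⊕ (M2 ⊕ K) = M1 ⊕ M2 — the shared key cancels under XOR.
d8 ⊕ c5 = 1d
05 ⊕ a9 = ac
ee ⊕ d3 = 3d
6c ⊕ 13 = 7f
0e ⊕ 79 = 77
fc ⊕ ec = 10
28 ⊕ ed = c5
b3 ⊕ 05 = b6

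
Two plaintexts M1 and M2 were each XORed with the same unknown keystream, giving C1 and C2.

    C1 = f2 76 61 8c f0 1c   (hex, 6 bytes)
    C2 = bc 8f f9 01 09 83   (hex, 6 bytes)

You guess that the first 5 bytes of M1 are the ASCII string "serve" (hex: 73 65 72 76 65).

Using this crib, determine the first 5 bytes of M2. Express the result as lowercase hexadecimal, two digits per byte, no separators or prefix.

3d9ceafb9c

First, C1 ⊕ C2 = (M1 ⊕ K) ⊕ (M2 ⊕ K) = M1 ⊕ M2, so the key drops out. Then M2 = (M1 ⊕ M2) ⊕ M1 over the first 5 bytes.
byte 0: (f2 XOR bc) XOR 73 = 4e XOR 73 = 3d
byte 1: (76 XOR 8f) XOR 65 = f9 XOR 65 = 9c
byte 2: (61 XOR f9) XOR 72 = 98 XOR 72 = ea
byte 3: (8c XOR 01) XOR 76 = 8d XOR 76 = fb
byte 4: (f0 XOR 09) XOR 65 = f9 XOR 65 = 9c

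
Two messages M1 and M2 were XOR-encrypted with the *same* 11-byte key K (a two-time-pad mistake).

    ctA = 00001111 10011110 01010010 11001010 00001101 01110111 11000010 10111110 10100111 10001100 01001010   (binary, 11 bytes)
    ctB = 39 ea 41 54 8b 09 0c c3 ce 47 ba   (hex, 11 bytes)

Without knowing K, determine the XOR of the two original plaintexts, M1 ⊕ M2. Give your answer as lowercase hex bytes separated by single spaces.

36 74 13 9e 86 7e ce 7d 69 cb f0

ctA ⊕ ctB = (M1 ⊕ K) ⊕ (M2 ⊕ K) = M1 ⊕ M2 — the shared key cancels under XOR.
byte 0: 0f XOR 39 = 36
byte 1: 9e XOR ea = 74
byte 2: 52 XOR 41 = 13
byte 3: ca XOR 54 = 9e
byte 4: 0d XOR 8b = 86
byte 5: 77 XOR 09 = 7e
byte 6: c2 XOR 0c = ce
byte 7: be XOR c3 = 7d
byte 8: a7 XOR ce = 69
byte 9: 8c XOR 47 = cb
byte 10: 4a XOR ba = f0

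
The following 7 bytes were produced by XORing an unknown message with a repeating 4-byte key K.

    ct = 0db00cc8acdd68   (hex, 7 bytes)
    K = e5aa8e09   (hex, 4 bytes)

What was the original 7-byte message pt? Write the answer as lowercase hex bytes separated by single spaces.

e8 1a 82 c1 49 77 e6

The 4-byte key repeats, so the effective keystream is e5 aa 8e 09 e5 aa 8e.
byte 0: 0d xor e5 = e8
byte 1: b0 xor aa = 1a
byte 2: 0c xor 8e = 82
byte 3: c8 xor 09 = c1
byte 4: ac xor e5 = 49
byte 5: dd xor aa = 77
byte 6: 68 xor 8e = e6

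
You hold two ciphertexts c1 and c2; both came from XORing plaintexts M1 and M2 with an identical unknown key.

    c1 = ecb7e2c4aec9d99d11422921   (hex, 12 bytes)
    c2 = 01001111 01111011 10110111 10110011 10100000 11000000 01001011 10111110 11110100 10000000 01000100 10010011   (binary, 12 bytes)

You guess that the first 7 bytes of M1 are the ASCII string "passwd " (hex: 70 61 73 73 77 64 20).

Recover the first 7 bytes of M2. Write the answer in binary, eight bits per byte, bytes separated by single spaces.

First, c1 ⊕ c2 = (M1 ⊕ K) ⊕ (M2 ⊕ K) = M1 ⊕ M2, so the key drops out. Then M2 = (M1 ⊕ M2) ⊕ M1 over the first 7 bytes.
byte 0: (ec ⊕ 4f) ⊕ 70 = a3 ⊕ 70 = d3
byte 1: (b7 ⊕ 7b) ⊕ 61 = cc ⊕ 61 = ad
byte 2: (e2 ⊕ b7) ⊕ 73 = 55 ⊕ 73 = 26
byte 3: (c4 ⊕ b3) ⊕ 73 = 77 ⊕ 73 = 04
byte 4: (ae ⊕ a0) ⊕ 77 = 0e ⊕ 77 = 79
byte 5: (c9 ⊕ c0) ⊕ 64 = 09 ⊕ 64 = 6d
byte 6: (d9 ⊕ 4b) ⊕ 20 = 92 ⊕ 20 = b2

11010011 10101101 00100110 00000100 01111001 01101101 10110010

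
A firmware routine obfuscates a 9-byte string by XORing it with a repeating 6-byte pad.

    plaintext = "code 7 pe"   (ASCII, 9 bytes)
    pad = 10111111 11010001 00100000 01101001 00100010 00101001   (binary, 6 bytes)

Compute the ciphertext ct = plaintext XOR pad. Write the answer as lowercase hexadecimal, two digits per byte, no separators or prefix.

The 6-byte key repeats, so the effective keystream is bf d1 20 69 22 29 bf d1 20.
byte 0: 63 xor bf = dc
byte 1: 6f xor d1 = be
byte 2: 64 xor 20 = 44
byte 3: 65 xor 69 = 0c
byte 4: 20 xor 22 = 02
byte 5: 37 xor 29 = 1e
byte 6: 20 xor bf = 9f
byte 7: 70 xor d1 = a1
byte 8: 65 xor 20 = 45

dcbe440c021e9fa145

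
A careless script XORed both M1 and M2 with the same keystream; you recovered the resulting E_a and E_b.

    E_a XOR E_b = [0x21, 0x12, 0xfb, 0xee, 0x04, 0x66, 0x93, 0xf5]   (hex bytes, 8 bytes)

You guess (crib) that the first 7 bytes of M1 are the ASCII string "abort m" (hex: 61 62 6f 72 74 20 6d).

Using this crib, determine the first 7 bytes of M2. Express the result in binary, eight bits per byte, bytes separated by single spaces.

Since E_a ⊕ E_b = M1 ⊕ M2, XORing with the guessed M1 bytes yields the corresponding M2 bytes: M2 = (E_a ⊕ E_b) ⊕ M1.
byte 0: 21 xor 61 = 40
byte 1: 12 xor 62 = 70
byte 2: fb xor 6f = 94
byte 3: ee xor 72 = 9c
byte 4: 04 xor 74 = 70
byte 5: 66 xor 20 = 46
byte 6: 93 xor 6d = fe

01000000 01110000 10010100 10011100 01110000 01000110 11111110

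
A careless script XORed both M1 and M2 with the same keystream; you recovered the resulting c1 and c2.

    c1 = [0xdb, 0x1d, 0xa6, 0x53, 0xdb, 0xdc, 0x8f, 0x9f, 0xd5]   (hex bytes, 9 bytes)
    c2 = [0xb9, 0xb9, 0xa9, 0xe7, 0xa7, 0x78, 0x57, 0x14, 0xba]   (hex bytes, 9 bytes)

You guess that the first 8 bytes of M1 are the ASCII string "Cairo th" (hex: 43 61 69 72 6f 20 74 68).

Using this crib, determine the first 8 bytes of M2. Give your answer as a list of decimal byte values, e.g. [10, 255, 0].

First, c1 ⊕ c2 = (M1 ⊕ K) ⊕ (M2 ⊕ K) = M1 ⊕ M2, so the key drops out. Then M2 = (M1 ⊕ M2) ⊕ M1 over the first 8 bytes.
byte 0: (db ^ b9) ^ 43 = 62 ^ 43 = 21
byte 1: (1d ^ b9) ^ 61 = a4 ^ 61 = c5
byte 2: (a6 ^ a9) ^ 69 = 0f ^ 69 = 66
byte 3: (53 ^ e7) ^ 72 = b4 ^ 72 = c6
byte 4: (db ^ a7) ^ 6f = 7c ^ 6f = 13
byte 5: (dc ^ 78) ^ 20 = a4 ^ 20 = 84
byte 6: (8f ^ 57) ^ 74 = d8 ^ 74 = ac
byte 7: (9f ^ 14) ^ 68 = 8b ^ 68 = e3

[33, 197, 102, 198, 19, 132, 172, 227]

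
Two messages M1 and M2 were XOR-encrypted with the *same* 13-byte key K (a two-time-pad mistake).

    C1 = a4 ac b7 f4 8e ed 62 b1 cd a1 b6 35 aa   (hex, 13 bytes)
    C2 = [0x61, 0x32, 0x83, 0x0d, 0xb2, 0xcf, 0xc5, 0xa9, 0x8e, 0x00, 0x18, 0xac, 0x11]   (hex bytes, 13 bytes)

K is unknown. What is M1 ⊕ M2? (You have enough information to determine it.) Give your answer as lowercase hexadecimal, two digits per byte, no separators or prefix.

C1 ⊕ C2 = (M1 ⊕ K) ⊕ (M2 ⊕ K) = M1 ⊕ M2 — the shared key cancels under XOR.
byte 0: 164 ^  97 = 197
byte 1: 172 ^  50 = 158
byte 2: 183 ^ 131 =  52
byte 3: 244 ^  13 = 249
byte 4: 142 ^ 178 =  60
byte 5: 237 ^ 207 =  34
byte 6:  98 ^ 197 = 167
byte 7: 177 ^ 169 =  24
byte 8: 205 ^ 142 =  67
byte 9: 161 ^   0 = 161
byte 10: 182 ^  24 = 174
byte 11:  53 ^ 172 = 153
byte 12: 170 ^  17 = 187

c59e34f93c22a71843a1ae99bb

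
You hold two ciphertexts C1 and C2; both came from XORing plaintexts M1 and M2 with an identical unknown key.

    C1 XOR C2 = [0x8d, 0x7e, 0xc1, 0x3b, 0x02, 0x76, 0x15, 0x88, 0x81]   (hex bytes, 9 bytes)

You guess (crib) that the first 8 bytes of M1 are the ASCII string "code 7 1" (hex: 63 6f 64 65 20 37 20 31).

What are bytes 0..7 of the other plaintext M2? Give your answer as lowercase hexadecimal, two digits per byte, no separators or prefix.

Since C1 ⊕ C2 = M1 ⊕ M2, XORing with the guessed M1 bytes yields the corresponding M2 bytes: M2 = (C1 ⊕ C2) ⊕ M1.
8d xor 63 = ee
7e xor 6f = 11
c1 xor 64 = a5
3b xor 65 = 5e
02 xor 20 = 22
76 xor 37 = 41
15 xor 20 = 35
88 xor 31 = b9

ee11a55e224135b9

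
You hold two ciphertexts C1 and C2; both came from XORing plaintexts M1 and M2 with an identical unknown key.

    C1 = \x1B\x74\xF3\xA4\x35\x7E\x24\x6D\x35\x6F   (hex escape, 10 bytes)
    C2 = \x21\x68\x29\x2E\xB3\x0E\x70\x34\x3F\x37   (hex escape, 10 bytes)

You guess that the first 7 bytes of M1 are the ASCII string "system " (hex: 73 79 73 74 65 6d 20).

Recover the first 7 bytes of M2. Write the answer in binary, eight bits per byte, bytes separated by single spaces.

01001001 01100101 10101001 11111110 11100011 00011101 01110100

First, C1 ⊕ C2 = (M1 ⊕ K) ⊕ (M2 ⊕ K) = M1 ⊕ M2, so the key drops out. Then M2 = (M1 ⊕ M2) ⊕ M1 over the first 7 bytes.
byte 0: (1b xor 21) xor 73 = 3a xor 73 = 49
byte 1: (74 xor 68) xor 79 = 1c xor 79 = 65
byte 2: (f3 xor 29) xor 73 = da xor 73 = a9
byte 3: (a4 xor 2e) xor 74 = 8a xor 74 = fe
byte 4: (35 xor b3) xor 65 = 86 xor 65 = e3
byte 5: (7e xor 0e) xor 6d = 70 xor 6d = 1d
byte 6: (24 xor 70) xor 20 = 54 xor 20 = 74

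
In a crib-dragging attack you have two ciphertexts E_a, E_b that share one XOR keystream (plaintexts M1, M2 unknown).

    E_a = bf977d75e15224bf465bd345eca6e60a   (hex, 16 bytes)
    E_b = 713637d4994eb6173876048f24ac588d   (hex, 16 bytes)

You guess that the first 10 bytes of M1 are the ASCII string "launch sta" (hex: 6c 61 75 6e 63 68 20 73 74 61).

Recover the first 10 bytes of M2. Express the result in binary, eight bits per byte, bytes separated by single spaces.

10100010 11000000 00111111 11001111 00011011 01110100 10110010 11011011 00001010 01001100

First, E_a ⊕ E_b = (M1 ⊕ K) ⊕ (M2 ⊕ K) = M1 ⊕ M2, so the key drops out. Then M2 = (M1 ⊕ M2) ⊕ M1 over the first 10 bytes.
byte 0: (bf xor 71) xor 6c = ce xor 6c = a2
byte 1: (97 xor 36) xor 61 = a1 xor 61 = c0
byte 2: (7d xor 37) xor 75 = 4a xor 75 = 3f
byte 3: (75 xor d4) xor 6e = a1 xor 6e = cf
byte 4: (e1 xor 99) xor 63 = 78 xor 63 = 1b
byte 5: (52 xor 4e) xor 68 = 1c xor 68 = 74
byte 6: (24 xor b6) xor 20 = 92 xor 20 = b2
byte 7: (bf xor 17) xor 73 = a8 xor 73 = db
byte 8: (46 xor 38) xor 74 = 7e xor 74 = 0a
byte 9: (5b xor 76) xor 61 = 2d xor 61 = 4c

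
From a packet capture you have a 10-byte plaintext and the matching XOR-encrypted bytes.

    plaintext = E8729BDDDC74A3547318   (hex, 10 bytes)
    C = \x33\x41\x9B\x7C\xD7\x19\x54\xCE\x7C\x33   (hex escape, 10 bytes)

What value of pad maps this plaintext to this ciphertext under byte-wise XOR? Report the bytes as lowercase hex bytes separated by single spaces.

Since C = plaintext ⊕ pad, XORing both sides with plaintext gives pad = plaintext ⊕ C.
byte 0: 11101000 xor 00110011 = 11011011
byte 1: 01110010 xor 01000001 = 00110011
byte 2: 10011011 xor 10011011 = 00000000
byte 3: 11011101 xor 01111100 = 10100001
byte 4: 11011100 xor 11010111 = 00001011
byte 5: 01110100 xor 00011001 = 01101101
byte 6: 10100011 xor 01010100 = 11110111
byte 7: 01010100 xor 11001110 = 10011010
byte 8: 01110011 xor 01111100 = 00001111
byte 9: 00011000 xor 00110011 = 00101011

db 33 00 a1 0b 6d f7 9a 0f 2b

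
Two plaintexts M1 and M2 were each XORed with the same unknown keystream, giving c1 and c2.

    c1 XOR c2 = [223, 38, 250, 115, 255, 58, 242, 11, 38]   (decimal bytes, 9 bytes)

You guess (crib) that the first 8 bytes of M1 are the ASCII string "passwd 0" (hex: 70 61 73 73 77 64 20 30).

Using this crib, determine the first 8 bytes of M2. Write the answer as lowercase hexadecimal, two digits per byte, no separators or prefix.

af478900885ed23b

Since c1 ⊕ c2 = M1 ⊕ M2, XORing with the guessed M1 bytes yields the corresponding M2 bytes: M2 = (c1 ⊕ c2) ⊕ M1.
11011111 ⊕ 01110000 = 10101111
00100110 ⊕ 01100001 = 01000111
11111010 ⊕ 01110011 = 10001001
01110011 ⊕ 01110011 = 00000000
11111111 ⊕ 01110111 = 10001000
00111010 ⊕ 01100100 = 01011110
11110010 ⊕ 00100000 = 11010010
00001011 ⊕ 00110000 = 00111011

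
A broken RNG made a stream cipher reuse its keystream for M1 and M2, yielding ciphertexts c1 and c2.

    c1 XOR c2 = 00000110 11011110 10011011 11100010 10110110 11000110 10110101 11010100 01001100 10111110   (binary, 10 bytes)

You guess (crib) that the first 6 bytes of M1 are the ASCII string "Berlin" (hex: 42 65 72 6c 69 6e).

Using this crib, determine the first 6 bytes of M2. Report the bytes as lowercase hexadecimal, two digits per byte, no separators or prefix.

Since c1 ⊕ c2 = M1 ⊕ M2, XORing with the guessed M1 bytes yields the corresponding M2 bytes: M2 = (c1 ⊕ c2) ⊕ M1.
06 xor 42 = 44
de xor 65 = bb
9b xor 72 = e9
e2 xor 6c = 8e
b6 xor 69 = df
c6 xor 6e = a8

44bbe98edfa8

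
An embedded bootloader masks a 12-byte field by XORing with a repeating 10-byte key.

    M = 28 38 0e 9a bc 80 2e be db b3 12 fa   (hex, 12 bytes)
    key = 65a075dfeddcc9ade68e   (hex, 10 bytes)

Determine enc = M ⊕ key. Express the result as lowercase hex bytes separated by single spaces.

4d 98 7b 45 51 5c e7 13 3d 3d 77 5a

The 10-byte key repeats, so the effective keystream is 65 a0 75 df ed dc c9 ad e6 8e 65 a0.
byte 0:  40 xor 101 =  77
byte 1:  56 xor 160 = 152
byte 2:  14 xor 117 = 123
byte 3: 154 xor 223 =  69
byte 4: 188 xor 237 =  81
byte 5: 128 xor 220 =  92
byte 6:  46 xor 201 = 231
byte 7: 190 xor 173 =  19
byte 8: 219 xor 230 =  61
byte 9: 179 xor 142 =  61
byte 10:  18 xor 101 = 119
byte 11: 250 xor 160 =  90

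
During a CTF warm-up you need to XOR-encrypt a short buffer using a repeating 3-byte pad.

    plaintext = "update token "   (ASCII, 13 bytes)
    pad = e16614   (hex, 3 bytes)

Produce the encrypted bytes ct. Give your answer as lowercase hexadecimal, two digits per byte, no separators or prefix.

941670801271c1127b8a037ac1

The 3-byte key repeats, so the effective keystream is e1 66 14 e1 66 14 e1 66 14 e1 66 14 e1.
byte 0: 01110101 xor 11100001 = 10010100
byte 1: 01110000 xor 01100110 = 00010110
byte 2: 01100100 xor 00010100 = 01110000
byte 3: 01100001 xor 11100001 = 10000000
byte 4: 01110100 xor 01100110 = 00010010
byte 5: 01100101 xor 00010100 = 01110001
byte 6: 00100000 xor 11100001 = 11000001
byte 7: 01110100 xor 01100110 = 00010010
byte 8: 01101111 xor 00010100 = 01111011
byte 9: 01101011 xor 11100001 = 10001010
byte 10: 01100101 xor 01100110 = 00000011
byte 11: 01101110 xor 00010100 = 01111010
byte 12: 00100000 xor 11100001 = 11000001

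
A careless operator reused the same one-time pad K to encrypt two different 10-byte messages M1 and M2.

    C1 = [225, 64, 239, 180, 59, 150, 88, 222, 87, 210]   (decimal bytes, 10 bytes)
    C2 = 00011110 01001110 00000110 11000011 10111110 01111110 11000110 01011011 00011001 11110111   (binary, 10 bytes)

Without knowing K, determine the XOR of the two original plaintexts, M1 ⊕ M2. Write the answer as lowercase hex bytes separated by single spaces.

C1 ⊕ C2 = (M1 ⊕ K) ⊕ (M2 ⊕ K) = M1 ⊕ M2 — the shared key cancels under XOR.
e1 xor 1e = ff
40 xor 4e = 0e
ef xor 06 = e9
b4 xor c3 = 77
3b xor be = 85
96 xor 7e = e8
58 xor c6 = 9e
de xor 5b = 85
57 xor 19 = 4e
d2 xor f7 = 25

ff 0e e9 77 85 e8 9e 85 4e 25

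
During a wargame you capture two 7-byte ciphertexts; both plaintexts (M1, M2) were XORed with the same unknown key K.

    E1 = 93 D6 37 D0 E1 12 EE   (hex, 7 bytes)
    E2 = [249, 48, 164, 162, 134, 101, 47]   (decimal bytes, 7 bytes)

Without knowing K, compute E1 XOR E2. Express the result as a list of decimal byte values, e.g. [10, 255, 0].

[106, 230, 147, 114, 103, 119, 193]

E1 ⊕ E2 = (M1 ⊕ K) ⊕ (M2 ⊕ K) = M1 ⊕ M2 — the shared key cancels under XOR.
byte 0: 93 XOR f9 = 6a
byte 1: d6 XOR 30 = e6
byte 2: 37 XOR a4 = 93
byte 3: d0 XOR a2 = 72
byte 4: e1 XOR 86 = 67
byte 5: 12 XOR 65 = 77
byte 6: ee XOR 2f = c1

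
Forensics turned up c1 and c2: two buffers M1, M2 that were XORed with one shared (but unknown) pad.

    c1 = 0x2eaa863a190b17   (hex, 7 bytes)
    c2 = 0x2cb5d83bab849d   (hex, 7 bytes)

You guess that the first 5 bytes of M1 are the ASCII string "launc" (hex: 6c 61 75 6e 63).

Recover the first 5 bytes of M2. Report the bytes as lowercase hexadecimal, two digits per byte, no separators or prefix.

6e7e2b6fd1

First, c1 ⊕ c2 = (M1 ⊕ K) ⊕ (M2 ⊕ K) = M1 ⊕ M2, so the key drops out. Then M2 = (M1 ⊕ M2) ⊕ M1 over the first 5 bytes.
byte 0: (2e ⊕ 2c) ⊕ 6c = 02 ⊕ 6c = 6e
byte 1: (aa ⊕ b5) ⊕ 61 = 1f ⊕ 61 = 7e
byte 2: (86 ⊕ d8) ⊕ 75 = 5e ⊕ 75 = 2b
byte 3: (3a ⊕ 3b) ⊕ 6e = 01 ⊕ 6e = 6f
byte 4: (19 ⊕ ab) ⊕ 63 = b2 ⊕ 63 = d1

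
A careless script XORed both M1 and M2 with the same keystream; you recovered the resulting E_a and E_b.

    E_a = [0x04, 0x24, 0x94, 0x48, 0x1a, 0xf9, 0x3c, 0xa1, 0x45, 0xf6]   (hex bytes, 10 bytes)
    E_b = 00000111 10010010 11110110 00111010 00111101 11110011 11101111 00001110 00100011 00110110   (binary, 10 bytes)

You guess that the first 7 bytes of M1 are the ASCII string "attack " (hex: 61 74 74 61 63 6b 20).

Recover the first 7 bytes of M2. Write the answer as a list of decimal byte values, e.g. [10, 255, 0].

First, E_a ⊕ E_b = (M1 ⊕ K) ⊕ (M2 ⊕ K) = M1 ⊕ M2, so the key drops out. Then M2 = (M1 ⊕ M2) ⊕ M1 over the first 7 bytes.
byte 0: (04 ^ 07) ^ 61 = 03 ^ 61 = 62
byte 1: (24 ^ 92) ^ 74 = b6 ^ 74 = c2
byte 2: (94 ^ f6) ^ 74 = 62 ^ 74 = 16
byte 3: (48 ^ 3a) ^ 61 = 72 ^ 61 = 13
byte 4: (1a ^ 3d) ^ 63 = 27 ^ 63 = 44
byte 5: (f9 ^ f3) ^ 6b = 0a ^ 6b = 61
byte 6: (3c ^ ef) ^ 20 = d3 ^ 20 = f3

[98, 194, 22, 19, 68, 97, 243]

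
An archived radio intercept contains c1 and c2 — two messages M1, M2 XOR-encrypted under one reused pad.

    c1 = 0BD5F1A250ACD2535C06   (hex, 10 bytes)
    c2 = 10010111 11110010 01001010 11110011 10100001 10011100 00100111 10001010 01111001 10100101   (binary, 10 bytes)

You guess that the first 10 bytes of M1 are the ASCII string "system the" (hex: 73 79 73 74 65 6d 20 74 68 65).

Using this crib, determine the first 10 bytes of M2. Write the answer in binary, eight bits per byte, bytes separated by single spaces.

First, c1 ⊕ c2 = (M1 ⊕ K) ⊕ (M2 ⊕ K) = M1 ⊕ M2, so the key drops out. Then M2 = (M1 ⊕ M2) ⊕ M1 over the first 10 bytes.
byte 0: (0b XOR 97) XOR 73 = 9c XOR 73 = ef
byte 1: (d5 XOR f2) XOR 79 = 27 XOR 79 = 5e
byte 2: (f1 XOR 4a) XOR 73 = bb XOR 73 = c8
byte 3: (a2 XOR f3) XOR 74 = 51 XOR 74 = 25
byte 4: (50 XOR a1) XOR 65 = f1 XOR 65 = 94
byte 5: (ac XOR 9c) XOR 6d = 30 XOR 6d = 5d
byte 6: (d2 XOR 27) XOR 20 = f5 XOR 20 = d5
byte 7: (53 XOR 8a) XOR 74 = d9 XOR 74 = ad
byte 8: (5c XOR 79) XOR 68 = 25 XOR 68 = 4d
byte 9: (06 XOR a5) XOR 65 = a3 XOR 65 = c6

11101111 01011110 11001000 00100101 10010100 01011101 11010101 10101101 01001101 11000110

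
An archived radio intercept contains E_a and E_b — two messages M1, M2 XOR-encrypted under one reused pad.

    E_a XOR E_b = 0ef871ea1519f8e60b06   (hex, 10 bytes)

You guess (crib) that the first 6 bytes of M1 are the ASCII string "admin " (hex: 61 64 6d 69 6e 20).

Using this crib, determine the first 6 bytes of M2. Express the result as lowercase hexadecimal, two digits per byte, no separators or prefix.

6f9c1c837b39

Since E_a ⊕ E_b = M1 ⊕ M2, XORing with the guessed M1 bytes yields the corresponding M2 bytes: M2 = (E_a ⊕ E_b) ⊕ M1.
00001110 ⊕ 01100001 = 01101111
11111000 ⊕ 01100100 = 10011100
01110001 ⊕ 01101101 = 00011100
11101010 ⊕ 01101001 = 10000011
00010101 ⊕ 01101110 = 01111011
00011001 ⊕ 00100000 = 00111001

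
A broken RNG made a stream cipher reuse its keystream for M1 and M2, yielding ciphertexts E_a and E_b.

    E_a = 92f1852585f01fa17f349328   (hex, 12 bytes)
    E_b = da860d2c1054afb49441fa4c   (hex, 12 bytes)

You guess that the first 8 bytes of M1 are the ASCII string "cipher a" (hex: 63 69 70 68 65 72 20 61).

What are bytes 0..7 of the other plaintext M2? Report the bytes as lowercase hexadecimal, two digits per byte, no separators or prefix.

2b1ef861f0d69074

First, E_a ⊕ E_b = (M1 ⊕ K) ⊕ (M2 ⊕ K) = M1 ⊕ M2, so the key drops out. Then M2 = (M1 ⊕ M2) ⊕ M1 over the first 8 bytes.
byte 0: (92 ⊕ da) ⊕ 63 = 48 ⊕ 63 = 2b
byte 1: (f1 ⊕ 86) ⊕ 69 = 77 ⊕ 69 = 1e
byte 2: (85 ⊕ 0d) ⊕ 70 = 88 ⊕ 70 = f8
byte 3: (25 ⊕ 2c) ⊕ 68 = 09 ⊕ 68 = 61
byte 4: (85 ⊕ 10) ⊕ 65 = 95 ⊕ 65 = f0
byte 5: (f0 ⊕ 54) ⊕ 72 = a4 ⊕ 72 = d6
byte 6: (1f ⊕ af) ⊕ 20 = b0 ⊕ 20 = 90
byte 7: (a1 ⊕ b4) ⊕ 61 = 15 ⊕ 61 = 74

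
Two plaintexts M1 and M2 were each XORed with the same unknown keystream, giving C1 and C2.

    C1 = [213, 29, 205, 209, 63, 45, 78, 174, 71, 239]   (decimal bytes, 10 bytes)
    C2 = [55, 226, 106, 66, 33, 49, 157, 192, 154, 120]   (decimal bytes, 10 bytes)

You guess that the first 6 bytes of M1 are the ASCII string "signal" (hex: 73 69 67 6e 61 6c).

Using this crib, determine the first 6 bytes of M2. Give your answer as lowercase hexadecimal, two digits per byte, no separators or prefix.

9196c0fd7f70

First, C1 ⊕ C2 = (M1 ⊕ K) ⊕ (M2 ⊕ K) = M1 ⊕ M2, so the key drops out. Then M2 = (M1 ⊕ M2) ⊕ M1 over the first 6 bytes.
byte 0: (d5 XOR 37) XOR 73 = e2 XOR 73 = 91
byte 1: (1d XOR e2) XOR 69 = ff XOR 69 = 96
byte 2: (cd XOR 6a) XOR 67 = a7 XOR 67 = c0
byte 3: (d1 XOR 42) XOR 6e = 93 XOR 6e = fd
byte 4: (3f XOR 21) XOR 61 = 1e XOR 61 = 7f
byte 5: (2d XOR 31) XOR 6c = 1c XOR 6c = 70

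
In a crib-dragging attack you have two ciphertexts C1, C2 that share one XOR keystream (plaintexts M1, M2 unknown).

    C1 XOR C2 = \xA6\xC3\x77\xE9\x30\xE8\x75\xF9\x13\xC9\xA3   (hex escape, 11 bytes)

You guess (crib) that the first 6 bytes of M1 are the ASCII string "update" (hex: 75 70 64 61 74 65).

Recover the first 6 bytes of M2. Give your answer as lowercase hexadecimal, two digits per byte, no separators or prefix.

Since C1 ⊕ C2 = M1 ⊕ M2, XORing with the guessed M1 bytes yields the corresponding M2 bytes: M2 = (C1 ⊕ C2) ⊕ M1.
166 XOR 117 = 211
195 XOR 112 = 179
119 XOR 100 =  19
233 XOR  97 = 136
 48 XOR 116 =  68
232 XOR 101 = 141

d3b31388448d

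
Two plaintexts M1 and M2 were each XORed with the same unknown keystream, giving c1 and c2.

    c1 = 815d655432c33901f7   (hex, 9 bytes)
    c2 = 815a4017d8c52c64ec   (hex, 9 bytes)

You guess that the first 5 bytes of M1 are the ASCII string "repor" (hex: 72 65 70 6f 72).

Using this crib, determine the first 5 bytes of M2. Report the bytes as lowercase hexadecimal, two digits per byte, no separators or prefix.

7262552c98

First, c1 ⊕ c2 = (M1 ⊕ K) ⊕ (M2 ⊕ K) = M1 ⊕ M2, so the key drops out. Then M2 = (M1 ⊕ M2) ⊕ M1 over the first 5 bytes.
byte 0: (81 ^ 81) ^ 72 = 00 ^ 72 = 72
byte 1: (5d ^ 5a) ^ 65 = 07 ^ 65 = 62
byte 2: (65 ^ 40) ^ 70 = 25 ^ 70 = 55
byte 3: (54 ^ 17) ^ 6f = 43 ^ 6f = 2c
byte 4: (32 ^ d8) ^ 72 = ea ^ 72 = 98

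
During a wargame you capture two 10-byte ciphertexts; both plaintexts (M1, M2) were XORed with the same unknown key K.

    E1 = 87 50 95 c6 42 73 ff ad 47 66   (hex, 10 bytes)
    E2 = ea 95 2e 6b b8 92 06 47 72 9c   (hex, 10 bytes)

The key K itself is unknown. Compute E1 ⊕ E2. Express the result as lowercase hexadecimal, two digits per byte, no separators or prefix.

E1 ⊕ E2 = (M1 ⊕ K) ⊕ (M2 ⊕ K) = M1 ⊕ M2 — the shared key cancels under XOR.
87 ^ ea = 6d
50 ^ 95 = c5
95 ^ 2e = bb
c6 ^ 6b = ad
42 ^ b8 = fa
73 ^ 92 = e1
ff ^ 06 = f9
ad ^ 47 = ea
47 ^ 72 = 35
66 ^ 9c = fa

6dc5bbadfae1f9ea35fa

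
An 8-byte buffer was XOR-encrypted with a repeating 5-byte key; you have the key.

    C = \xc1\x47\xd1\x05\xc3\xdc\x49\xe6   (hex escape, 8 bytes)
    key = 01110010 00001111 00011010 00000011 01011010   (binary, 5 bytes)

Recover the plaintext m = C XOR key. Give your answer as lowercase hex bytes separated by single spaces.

The 5-byte key repeats, so the effective keystream is 72 0f 1a 03 5a 72 0f 1a.
byte 0: 11000001 XOR 01110010 = 10110011
byte 1: 01000111 XOR 00001111 = 01001000
byte 2: 11010001 XOR 00011010 = 11001011
byte 3: 00000101 XOR 00000011 = 00000110
byte 4: 11000011 XOR 01011010 = 10011001
byte 5: 11011100 XOR 01110010 = 10101110
byte 6: 01001001 XOR 00001111 = 01000110
byte 7: 11100110 XOR 00011010 = 11111100

b3 48 cb 06 99 ae 46 fc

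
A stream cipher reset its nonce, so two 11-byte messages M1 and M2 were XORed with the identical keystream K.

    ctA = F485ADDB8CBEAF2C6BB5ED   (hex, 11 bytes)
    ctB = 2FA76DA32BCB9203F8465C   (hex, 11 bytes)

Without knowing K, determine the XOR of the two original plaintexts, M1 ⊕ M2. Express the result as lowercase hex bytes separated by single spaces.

ctA ⊕ ctB = (M1 ⊕ K) ⊕ (M2 ⊕ K) = M1 ⊕ M2 — the shared key cancels under XOR.
byte 0: f4 ^ 2f = db
byte 1: 85 ^ a7 = 22
byte 2: ad ^ 6d = c0
byte 3: db ^ a3 = 78
byte 4: 8c ^ 2b = a7
byte 5: be ^ cb = 75
byte 6: af ^ 92 = 3d
byte 7: 2c ^ 03 = 2f
byte 8: 6b ^ f8 = 93
byte 9: b5 ^ 46 = f3
byte 10: ed ^ 5c = b1

db 22 c0 78 a7 75 3d 2f 93 f3 b1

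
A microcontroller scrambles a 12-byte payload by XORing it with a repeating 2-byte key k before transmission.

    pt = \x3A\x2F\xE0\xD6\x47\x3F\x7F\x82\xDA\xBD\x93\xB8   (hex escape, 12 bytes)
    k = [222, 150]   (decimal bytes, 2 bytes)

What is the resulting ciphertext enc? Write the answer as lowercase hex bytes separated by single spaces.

The 2-byte key repeats, so the effective keystream is de 96 de 96 de 96 de 96 de 96 de 96.
byte 0: 3a XOR de = e4
byte 1: 2f XOR 96 = b9
byte 2: e0 XOR de = 3e
byte 3: d6 XOR 96 = 40
byte 4: 47 XOR de = 99
byte 5: 3f XOR 96 = a9
byte 6: 7f XOR de = a1
byte 7: 82 XOR 96 = 14
byte 8: da XOR de = 04
byte 9: bd XOR 96 = 2b
byte 10: 93 XOR de = 4d
byte 11: b8 XOR 96 = 2e

e4 b9 3e 40 99 a9 a1 14 04 2b 4d 2e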